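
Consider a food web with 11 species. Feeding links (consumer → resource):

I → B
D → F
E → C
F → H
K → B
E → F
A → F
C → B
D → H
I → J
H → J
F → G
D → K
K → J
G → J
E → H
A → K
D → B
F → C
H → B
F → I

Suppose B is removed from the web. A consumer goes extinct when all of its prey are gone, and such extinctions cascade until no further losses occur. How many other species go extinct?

1

Remove B.
Round 1: C (all prey gone) → extinct.
No further losses. Total secondary extinctions: 1.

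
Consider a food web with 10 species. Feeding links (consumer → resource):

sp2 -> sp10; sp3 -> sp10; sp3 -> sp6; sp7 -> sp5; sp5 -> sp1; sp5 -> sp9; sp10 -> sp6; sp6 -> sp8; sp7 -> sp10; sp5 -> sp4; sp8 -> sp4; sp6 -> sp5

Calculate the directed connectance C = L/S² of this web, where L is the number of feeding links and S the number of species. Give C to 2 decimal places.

The web has S = 10 species and L = 12 feeding links.
C = L / S² = 12 / 100 = 0.1200 ≈ 0.12.

C = 0.12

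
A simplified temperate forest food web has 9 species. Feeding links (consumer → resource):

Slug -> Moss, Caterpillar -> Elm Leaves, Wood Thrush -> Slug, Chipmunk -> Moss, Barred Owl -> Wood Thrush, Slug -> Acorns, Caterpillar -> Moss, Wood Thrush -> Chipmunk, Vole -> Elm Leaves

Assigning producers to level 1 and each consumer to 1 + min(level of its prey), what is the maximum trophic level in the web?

4

Producers (level 1): Acorns, Moss, Elm Leaves.
Following each consumer down to its lowest-level prey: Moss → Chipmunk → Wood Thrush → Barred Owl (levels 1 through 4).
All prey of Barred Owl (Wood Thrush 3) are at level 3 or above, so Barred Owl is at level 1 + 3 = 4.
Every consumer has at least one prey at level 3 or below, so none exceeds level 4.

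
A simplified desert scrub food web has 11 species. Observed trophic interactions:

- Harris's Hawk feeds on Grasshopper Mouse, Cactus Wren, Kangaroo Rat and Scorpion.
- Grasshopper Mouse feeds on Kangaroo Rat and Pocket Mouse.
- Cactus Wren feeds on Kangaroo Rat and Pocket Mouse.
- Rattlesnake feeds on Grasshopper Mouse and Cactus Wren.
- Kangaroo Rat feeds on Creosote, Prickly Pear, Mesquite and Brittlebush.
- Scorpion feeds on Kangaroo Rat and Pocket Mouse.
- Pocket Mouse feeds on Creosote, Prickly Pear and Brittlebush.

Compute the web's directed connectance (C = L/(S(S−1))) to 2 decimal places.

C = 0.17

The web has S = 11 species and L = 19 feeding links.
C = L / (S(S−1)) = 19 / 110 = 0.1727 ≈ 0.17.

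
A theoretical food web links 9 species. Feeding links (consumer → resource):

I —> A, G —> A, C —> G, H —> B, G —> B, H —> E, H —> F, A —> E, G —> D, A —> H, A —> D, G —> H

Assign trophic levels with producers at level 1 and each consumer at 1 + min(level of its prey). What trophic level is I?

D is a producer → level 1.
A eats D → level 2.
I eats A → level 3.
No prey of I is below level 2, so 3 is the minimum.

Trophic level 3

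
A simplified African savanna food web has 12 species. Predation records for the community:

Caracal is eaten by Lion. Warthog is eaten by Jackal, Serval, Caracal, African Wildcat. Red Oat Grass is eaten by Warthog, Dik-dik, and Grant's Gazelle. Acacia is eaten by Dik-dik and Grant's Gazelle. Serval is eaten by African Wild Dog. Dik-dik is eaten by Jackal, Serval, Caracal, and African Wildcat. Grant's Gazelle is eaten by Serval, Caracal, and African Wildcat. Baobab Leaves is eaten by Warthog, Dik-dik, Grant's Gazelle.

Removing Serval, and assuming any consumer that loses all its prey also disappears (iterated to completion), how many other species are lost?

1

Remove Serval.
Round 1: African Wild Dog (all prey gone) → extinct.
No further losses. Total secondary extinctions: 1.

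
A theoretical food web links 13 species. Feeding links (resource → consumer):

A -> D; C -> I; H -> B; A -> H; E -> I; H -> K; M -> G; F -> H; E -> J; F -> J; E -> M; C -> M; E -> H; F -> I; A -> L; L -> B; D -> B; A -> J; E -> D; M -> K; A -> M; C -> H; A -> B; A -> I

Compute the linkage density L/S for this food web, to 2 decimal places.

L/S = 1.85

There are L = 24 links among S = 13 species.
L/S = 24/13 = 1.8462 ≈ 1.85.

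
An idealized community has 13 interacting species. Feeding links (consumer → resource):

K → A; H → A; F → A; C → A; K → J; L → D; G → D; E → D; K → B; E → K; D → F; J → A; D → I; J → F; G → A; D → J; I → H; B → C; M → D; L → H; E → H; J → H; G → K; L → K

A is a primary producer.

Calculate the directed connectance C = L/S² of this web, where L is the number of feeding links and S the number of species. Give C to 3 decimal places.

The web has S = 13 species and L = 24 feeding links.
C = L / S² = 24 / 169 = 0.1420 ≈ 0.142.

C = 0.142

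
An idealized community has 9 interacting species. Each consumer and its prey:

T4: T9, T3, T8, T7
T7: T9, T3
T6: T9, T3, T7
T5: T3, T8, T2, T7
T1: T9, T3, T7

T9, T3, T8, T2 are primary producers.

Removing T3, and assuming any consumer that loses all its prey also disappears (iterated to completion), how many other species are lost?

0

Remove T3.
Every predator of it retains at least one other prey: T7 still has T9; T5 still has T8, T2, T7; T1 still has T9, T7; T6 still has T9, T7; T4 still has T9, T8, T7.
No consumer loses all prey, so no secondary extinctions occur.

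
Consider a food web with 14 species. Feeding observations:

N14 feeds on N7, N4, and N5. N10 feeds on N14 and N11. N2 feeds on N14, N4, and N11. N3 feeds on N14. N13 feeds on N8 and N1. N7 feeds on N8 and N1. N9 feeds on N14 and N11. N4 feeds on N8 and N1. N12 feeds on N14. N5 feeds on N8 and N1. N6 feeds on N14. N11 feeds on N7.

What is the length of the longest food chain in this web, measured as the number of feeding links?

3 links

One longest chain: N8 → N7 → N11 → N10.
It has 4 species and 3 links.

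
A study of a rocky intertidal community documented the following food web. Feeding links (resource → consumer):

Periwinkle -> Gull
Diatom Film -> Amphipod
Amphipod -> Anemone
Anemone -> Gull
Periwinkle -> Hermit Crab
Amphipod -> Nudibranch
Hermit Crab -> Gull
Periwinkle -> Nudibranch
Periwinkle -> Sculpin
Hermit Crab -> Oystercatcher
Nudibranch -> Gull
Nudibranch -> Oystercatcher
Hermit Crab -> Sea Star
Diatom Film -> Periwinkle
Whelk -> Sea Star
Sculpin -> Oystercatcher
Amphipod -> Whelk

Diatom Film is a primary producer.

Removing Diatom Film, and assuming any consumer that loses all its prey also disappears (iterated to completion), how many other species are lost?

10

Remove Diatom Film.
Round 1: Periwinkle (all prey gone), Amphipod (all prey gone) → extinct.
Round 2: Nudibranch (all prey gone), Sculpin (all prey gone), Anemone (all prey gone), Hermit Crab (all prey gone), Whelk (all prey gone) → extinct.
Round 3: Gull (all prey gone), Sea Star (all prey gone), Oystercatcher (all prey gone) → extinct.
No further losses. Total secondary extinctions: 10.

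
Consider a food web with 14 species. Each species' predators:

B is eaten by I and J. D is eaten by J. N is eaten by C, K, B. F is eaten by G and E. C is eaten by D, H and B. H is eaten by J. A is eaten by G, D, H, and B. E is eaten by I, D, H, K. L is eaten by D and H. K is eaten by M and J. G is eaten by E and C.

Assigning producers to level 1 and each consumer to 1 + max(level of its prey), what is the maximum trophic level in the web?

Producers (level 1): F, L, A, N.
F → G → C → B → I gives I level 5.
No species has a prey at level 5, so no species reaches level 6.

5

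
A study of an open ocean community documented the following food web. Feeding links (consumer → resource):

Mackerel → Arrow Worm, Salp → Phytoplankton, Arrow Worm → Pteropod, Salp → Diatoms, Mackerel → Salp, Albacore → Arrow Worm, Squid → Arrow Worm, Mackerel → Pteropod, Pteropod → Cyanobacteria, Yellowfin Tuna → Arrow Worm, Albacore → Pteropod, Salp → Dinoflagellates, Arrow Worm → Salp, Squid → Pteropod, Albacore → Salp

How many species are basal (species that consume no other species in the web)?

Basal species (no prey listed): Phytoplankton, Dinoflagellates, Cyanobacteria, Diatoms.
Count: 4.

4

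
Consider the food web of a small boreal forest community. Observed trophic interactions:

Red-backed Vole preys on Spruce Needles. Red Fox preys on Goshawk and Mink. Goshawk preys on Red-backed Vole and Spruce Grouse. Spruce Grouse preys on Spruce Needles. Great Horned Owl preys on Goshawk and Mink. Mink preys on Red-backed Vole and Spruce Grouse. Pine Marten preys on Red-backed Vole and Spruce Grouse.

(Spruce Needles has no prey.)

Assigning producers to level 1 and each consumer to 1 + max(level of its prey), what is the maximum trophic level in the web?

4

Producers (level 1): Spruce Needles.
Spruce Needles → Red-backed Vole → Mink → Great Horned Owl gives Great Horned Owl level 4.
No species has a prey at level 4, so no species reaches level 5.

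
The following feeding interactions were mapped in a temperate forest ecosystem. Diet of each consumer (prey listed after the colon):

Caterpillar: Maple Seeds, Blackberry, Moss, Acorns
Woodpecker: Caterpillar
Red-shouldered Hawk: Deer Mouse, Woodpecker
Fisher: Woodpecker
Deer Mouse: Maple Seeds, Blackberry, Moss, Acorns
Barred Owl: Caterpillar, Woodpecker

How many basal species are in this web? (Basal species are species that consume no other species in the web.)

Basal species (no prey listed): Maple Seeds, Blackberry, Moss, Acorns.
Count: 4.

4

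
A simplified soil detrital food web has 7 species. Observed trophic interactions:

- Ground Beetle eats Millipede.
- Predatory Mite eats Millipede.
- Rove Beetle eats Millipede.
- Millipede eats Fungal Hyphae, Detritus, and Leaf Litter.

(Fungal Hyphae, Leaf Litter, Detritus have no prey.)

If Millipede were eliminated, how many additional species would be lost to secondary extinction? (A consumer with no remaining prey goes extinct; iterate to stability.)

Remove Millipede.
Round 1: Ground Beetle (all prey gone), Rove Beetle (all prey gone), Predatory Mite (all prey gone) → extinct.
No further losses. Total secondary extinctions: 3.

3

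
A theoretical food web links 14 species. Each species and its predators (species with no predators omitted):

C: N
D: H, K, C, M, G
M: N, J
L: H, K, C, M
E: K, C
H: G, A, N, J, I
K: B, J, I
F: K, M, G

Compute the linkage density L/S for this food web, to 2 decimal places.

There are L = 25 links among S = 14 species.
L/S = 25/14 = 1.7857 ≈ 1.79.

L/S = 1.79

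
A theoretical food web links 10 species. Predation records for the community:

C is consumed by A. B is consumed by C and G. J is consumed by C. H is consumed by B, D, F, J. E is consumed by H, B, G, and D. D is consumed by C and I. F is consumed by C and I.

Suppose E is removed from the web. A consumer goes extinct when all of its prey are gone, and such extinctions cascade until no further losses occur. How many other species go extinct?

Remove E.
Round 1: H (all prey gone) → extinct.
Round 2: B (all prey gone), J (all prey gone), D (all prey gone), F (all prey gone) → extinct.
Round 3: G (all prey gone), C (all prey gone), I (all prey gone) → extinct.
Round 4: A (all prey gone) → extinct.
No further losses. Total secondary extinctions: 9.

9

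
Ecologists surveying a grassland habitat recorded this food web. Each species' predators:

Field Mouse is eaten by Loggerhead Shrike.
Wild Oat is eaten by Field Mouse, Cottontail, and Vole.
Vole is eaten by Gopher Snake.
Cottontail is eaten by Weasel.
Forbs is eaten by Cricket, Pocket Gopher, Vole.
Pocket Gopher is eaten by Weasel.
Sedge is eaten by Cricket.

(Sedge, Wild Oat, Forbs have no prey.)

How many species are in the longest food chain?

One longest chain: Wild Oat → Cottontail → Weasel.
It has 3 species and 2 links.

3 species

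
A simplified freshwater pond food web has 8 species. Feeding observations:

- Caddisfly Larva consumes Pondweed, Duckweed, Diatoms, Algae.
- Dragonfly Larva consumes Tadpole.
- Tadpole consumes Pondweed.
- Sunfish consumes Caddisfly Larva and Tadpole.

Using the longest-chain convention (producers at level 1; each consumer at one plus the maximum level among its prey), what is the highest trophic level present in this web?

3

Producers (level 1): Diatoms, Pondweed, Algae, Duckweed.
Pondweed → Tadpole → Sunfish gives Sunfish level 3.
No species has a prey at level 3, so no species reaches level 4.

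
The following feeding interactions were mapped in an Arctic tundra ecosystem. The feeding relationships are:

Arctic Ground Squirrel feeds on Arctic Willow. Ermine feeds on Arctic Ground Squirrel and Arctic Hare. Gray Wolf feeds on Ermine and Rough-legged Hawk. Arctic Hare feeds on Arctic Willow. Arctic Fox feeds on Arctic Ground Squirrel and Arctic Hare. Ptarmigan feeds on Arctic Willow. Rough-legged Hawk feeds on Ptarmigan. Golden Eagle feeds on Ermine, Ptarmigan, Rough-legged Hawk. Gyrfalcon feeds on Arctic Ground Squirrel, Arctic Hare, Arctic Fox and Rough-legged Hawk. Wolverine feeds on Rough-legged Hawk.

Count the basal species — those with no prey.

1

Basal species (no prey listed): Arctic Willow.
Count: 1.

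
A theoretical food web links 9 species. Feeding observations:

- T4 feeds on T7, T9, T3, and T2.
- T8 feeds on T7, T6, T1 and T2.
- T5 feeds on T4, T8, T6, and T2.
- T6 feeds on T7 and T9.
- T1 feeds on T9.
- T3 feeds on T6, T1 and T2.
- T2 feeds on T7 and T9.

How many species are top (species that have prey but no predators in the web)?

Top species (has prey, but nothing eats it): T5.
Count: 1.

1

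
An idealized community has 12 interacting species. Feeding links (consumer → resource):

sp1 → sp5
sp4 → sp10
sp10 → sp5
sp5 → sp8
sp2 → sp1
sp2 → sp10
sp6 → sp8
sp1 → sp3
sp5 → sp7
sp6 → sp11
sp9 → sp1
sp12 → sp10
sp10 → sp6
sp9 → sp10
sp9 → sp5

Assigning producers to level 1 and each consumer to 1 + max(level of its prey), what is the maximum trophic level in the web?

Producers (level 1): sp11, sp7, sp8, sp3.
sp7 → sp5 → sp10 → sp4 gives sp4 level 4.
No species has a prey at level 4, so no species reaches level 5.

4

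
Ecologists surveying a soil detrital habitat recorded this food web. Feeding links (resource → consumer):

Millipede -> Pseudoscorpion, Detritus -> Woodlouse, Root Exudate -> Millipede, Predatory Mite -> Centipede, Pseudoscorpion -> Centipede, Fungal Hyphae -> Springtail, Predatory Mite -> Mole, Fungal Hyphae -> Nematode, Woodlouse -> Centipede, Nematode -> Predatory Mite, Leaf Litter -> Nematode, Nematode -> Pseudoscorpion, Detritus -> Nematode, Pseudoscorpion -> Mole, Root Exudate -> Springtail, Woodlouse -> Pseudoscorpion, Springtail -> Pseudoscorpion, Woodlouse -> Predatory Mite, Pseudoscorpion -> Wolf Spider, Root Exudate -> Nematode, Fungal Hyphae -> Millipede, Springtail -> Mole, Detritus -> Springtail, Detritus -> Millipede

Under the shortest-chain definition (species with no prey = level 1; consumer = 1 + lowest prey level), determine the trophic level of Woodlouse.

Trophic level 2

Detritus has no prey (basal) → level 1.
Woodlouse eats Detritus → level 2.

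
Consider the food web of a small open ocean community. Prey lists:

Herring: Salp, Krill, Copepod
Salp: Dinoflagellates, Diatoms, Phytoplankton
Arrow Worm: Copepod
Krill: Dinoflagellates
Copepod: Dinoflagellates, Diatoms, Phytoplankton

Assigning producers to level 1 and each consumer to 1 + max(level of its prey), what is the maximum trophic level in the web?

Producers (level 1): Dinoflagellates, Diatoms, Phytoplankton.
Dinoflagellates → Copepod → Arrow Worm gives Arrow Worm level 3.
No species has a prey at level 3, so no species reaches level 4.

3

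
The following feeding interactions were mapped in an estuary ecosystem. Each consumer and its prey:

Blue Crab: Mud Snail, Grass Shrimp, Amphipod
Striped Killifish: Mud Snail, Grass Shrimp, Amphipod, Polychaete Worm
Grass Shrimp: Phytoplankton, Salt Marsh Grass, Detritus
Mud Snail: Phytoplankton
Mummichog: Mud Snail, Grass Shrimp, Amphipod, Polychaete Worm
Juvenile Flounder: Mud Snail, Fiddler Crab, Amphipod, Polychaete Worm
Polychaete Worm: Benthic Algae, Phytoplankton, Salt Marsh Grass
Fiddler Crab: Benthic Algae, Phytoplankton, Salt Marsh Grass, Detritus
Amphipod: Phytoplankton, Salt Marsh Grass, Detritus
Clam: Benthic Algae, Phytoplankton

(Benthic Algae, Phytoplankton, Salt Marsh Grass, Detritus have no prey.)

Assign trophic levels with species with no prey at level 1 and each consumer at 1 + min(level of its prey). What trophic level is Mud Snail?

Phytoplankton has no prey (basal) → level 1.
Mud Snail eats Phytoplankton → level 2.

Trophic level 2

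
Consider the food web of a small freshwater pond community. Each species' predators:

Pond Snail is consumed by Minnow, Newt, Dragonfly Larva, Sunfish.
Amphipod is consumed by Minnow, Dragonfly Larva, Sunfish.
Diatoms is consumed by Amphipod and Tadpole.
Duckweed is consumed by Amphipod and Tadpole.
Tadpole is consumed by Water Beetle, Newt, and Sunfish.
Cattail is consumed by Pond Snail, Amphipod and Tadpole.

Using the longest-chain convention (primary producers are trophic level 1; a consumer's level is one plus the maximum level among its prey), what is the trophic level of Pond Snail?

Trophic level 2

Cattail is a producer → level 1.
Pond Snail eats Cattail → level 2.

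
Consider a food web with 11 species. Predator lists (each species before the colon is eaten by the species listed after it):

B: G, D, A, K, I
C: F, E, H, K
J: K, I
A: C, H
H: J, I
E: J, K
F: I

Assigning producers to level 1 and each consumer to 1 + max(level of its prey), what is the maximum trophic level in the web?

Producers (level 1): B.
B → A → C → E → J → K gives K level 6.
No species has a prey at level 6, so no species reaches level 7.

6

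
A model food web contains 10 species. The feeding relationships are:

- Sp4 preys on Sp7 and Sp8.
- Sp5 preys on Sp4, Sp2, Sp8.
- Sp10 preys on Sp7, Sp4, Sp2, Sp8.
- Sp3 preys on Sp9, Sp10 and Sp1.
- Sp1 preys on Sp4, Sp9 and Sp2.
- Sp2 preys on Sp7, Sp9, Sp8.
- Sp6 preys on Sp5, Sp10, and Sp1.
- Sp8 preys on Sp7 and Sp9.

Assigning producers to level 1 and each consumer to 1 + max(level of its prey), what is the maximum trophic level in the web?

5

Producers (level 1): Sp7, Sp9.
Sp7 → Sp8 → Sp2 → Sp10 → Sp3 gives Sp3 level 5.
No species has a prey at level 5, so no species reaches level 6.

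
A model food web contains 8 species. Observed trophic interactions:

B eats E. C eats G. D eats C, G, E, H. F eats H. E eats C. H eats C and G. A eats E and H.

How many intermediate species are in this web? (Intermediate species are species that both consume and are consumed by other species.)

3

Intermediate species (has both prey and predators): C, E, H.
Count: 3.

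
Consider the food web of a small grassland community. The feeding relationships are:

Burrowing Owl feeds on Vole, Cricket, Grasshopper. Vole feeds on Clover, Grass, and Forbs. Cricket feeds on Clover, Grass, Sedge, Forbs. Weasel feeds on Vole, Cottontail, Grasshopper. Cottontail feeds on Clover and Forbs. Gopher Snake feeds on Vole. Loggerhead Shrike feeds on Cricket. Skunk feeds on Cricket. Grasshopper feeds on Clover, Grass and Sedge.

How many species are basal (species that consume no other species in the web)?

4

Basal species (no prey listed): Forbs, Clover, Grass, Sedge.
Count: 4.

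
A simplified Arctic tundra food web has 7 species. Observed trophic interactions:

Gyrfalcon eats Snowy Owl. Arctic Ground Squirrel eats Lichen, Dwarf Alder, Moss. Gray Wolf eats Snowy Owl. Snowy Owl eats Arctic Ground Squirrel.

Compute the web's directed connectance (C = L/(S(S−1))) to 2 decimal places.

C = 0.14

The web has S = 7 species and L = 6 feeding links.
C = L / (S(S−1)) = 6 / 42 = 0.1429 ≈ 0.14.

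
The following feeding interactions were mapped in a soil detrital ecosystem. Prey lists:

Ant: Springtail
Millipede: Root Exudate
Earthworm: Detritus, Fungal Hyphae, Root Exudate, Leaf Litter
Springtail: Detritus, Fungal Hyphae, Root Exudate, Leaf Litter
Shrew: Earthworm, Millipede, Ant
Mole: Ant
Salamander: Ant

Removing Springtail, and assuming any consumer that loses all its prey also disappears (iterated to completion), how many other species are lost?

Remove Springtail.
Round 1: Ant (all prey gone) → extinct.
Round 2: Mole (all prey gone), Salamander (all prey gone) → extinct.
No further losses. Total secondary extinctions: 3.

3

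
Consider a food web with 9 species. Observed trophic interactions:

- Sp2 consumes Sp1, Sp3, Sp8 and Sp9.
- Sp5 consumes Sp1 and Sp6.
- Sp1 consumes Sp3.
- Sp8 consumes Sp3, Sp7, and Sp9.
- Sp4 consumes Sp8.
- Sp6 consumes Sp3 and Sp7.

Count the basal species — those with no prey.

Basal species (no prey listed): Sp7, Sp9, Sp3.
Count: 3.

3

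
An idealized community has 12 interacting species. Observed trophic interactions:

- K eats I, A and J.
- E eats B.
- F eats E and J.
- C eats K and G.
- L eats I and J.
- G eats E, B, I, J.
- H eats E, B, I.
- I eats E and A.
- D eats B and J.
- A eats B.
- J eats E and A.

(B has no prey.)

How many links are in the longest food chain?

One longest chain: B → A → J → G → C.
It has 5 species and 4 links.

4 links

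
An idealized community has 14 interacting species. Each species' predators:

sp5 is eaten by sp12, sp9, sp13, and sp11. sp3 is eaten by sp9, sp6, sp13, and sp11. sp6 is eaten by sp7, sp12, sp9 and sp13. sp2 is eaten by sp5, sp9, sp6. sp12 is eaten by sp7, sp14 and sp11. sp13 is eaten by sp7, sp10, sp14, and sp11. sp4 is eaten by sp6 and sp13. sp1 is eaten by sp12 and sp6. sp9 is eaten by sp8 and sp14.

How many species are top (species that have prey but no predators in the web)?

5

Top species (has prey, but nothing eats it): sp10, sp7, sp11, sp8, sp14.
Count: 5.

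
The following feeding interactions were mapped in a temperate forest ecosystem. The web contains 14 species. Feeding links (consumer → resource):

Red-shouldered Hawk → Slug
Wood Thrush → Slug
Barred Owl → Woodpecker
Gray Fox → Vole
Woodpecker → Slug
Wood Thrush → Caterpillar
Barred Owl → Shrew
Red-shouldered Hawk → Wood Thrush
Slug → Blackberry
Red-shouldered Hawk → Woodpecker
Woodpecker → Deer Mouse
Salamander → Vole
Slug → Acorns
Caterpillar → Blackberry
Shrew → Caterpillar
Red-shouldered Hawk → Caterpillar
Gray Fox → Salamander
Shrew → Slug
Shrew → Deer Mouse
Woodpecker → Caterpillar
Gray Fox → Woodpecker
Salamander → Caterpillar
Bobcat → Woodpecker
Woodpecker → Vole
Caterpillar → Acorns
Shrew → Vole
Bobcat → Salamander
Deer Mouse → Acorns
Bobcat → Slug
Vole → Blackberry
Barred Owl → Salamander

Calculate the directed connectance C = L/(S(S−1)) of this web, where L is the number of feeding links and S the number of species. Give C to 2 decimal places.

The web has S = 14 species and L = 31 feeding links.
C = L / (S(S−1)) = 31 / 182 = 0.1703 ≈ 0.17.

C = 0.17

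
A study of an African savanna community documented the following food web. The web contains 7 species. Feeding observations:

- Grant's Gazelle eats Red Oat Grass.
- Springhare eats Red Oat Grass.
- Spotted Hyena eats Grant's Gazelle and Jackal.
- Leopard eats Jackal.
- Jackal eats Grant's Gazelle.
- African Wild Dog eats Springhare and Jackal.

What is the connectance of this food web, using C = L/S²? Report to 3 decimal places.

The web has S = 7 species and L = 8 feeding links.
C = L / S² = 8 / 49 = 0.1633 ≈ 0.163.

C = 0.163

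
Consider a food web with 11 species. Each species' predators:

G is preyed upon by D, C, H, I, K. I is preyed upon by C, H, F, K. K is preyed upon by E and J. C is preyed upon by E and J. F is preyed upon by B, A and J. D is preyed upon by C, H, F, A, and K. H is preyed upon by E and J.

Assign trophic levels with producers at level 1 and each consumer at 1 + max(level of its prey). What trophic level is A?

G is a producer → level 1.
I eats G → level 2.
F eats I (level 2); other prey at levels: D 2 → level 3.
A eats F (level 3); other prey at levels: D 2 → level 4.

Trophic level 4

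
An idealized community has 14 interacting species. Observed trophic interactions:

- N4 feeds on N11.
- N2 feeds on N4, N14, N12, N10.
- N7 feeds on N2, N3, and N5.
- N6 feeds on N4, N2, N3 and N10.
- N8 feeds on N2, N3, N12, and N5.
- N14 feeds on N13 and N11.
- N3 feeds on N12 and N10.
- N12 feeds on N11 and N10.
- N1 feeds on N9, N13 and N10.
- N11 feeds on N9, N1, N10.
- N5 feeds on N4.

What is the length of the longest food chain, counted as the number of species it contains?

One longest chain: N10 → N1 → N11 → N4 → N2 → N8.
It has 6 species and 5 links.

6 species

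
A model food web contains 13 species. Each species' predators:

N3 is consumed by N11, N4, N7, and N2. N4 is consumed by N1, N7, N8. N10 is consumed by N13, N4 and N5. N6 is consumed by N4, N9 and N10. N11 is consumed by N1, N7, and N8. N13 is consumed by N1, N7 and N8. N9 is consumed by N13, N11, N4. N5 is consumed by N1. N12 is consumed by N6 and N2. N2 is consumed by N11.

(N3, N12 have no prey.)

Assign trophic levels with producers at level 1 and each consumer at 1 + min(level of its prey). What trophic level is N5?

Trophic level 4

N12 is a producer → level 1.
N6 eats N12 → level 2.
N10 eats N6 → level 3.
N5 eats N10 → level 4.
No prey of N5 is below level 3, so 4 is the minimum.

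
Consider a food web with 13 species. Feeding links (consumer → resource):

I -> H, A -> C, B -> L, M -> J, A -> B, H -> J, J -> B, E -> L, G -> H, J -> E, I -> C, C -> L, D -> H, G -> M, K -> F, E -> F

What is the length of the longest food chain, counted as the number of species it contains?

One longest chain: L → E → J → H → D.
It has 5 species and 4 links.

5 species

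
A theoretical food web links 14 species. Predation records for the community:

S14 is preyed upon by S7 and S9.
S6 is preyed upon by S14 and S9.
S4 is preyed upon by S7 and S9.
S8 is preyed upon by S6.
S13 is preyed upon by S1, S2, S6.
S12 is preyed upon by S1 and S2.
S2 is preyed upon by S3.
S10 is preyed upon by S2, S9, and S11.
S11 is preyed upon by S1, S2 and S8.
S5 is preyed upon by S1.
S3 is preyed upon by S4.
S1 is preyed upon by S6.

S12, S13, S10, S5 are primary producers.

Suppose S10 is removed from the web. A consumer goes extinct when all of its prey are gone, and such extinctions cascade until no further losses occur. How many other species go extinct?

Remove S10.
Round 1: S11 (all prey gone) → extinct.
Round 2: S8 (all prey gone) → extinct.
No further losses. Total secondary extinctions: 2.

2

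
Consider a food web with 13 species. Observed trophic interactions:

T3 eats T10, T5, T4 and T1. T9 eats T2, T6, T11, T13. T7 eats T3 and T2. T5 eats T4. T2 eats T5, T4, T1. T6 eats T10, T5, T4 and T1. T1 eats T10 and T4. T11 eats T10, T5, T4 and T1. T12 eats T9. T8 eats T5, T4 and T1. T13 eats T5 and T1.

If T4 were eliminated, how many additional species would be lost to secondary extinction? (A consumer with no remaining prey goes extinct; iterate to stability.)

Remove T4.
Round 1: T5 (all prey gone) → extinct.
No further losses. Total secondary extinctions: 1.

1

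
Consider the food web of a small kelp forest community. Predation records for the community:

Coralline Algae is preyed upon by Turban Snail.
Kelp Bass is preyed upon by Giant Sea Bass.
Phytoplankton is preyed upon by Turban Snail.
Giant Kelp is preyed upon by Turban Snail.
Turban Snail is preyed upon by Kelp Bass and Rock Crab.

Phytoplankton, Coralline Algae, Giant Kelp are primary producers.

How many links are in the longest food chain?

One longest chain: Phytoplankton → Turban Snail → Kelp Bass → Giant Sea Bass.
It has 4 species and 3 links.

3 links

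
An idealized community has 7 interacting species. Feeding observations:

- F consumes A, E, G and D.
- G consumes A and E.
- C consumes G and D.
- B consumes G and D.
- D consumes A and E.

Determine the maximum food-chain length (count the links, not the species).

2 links

One longest chain: E → G → B.
It has 3 species and 2 links.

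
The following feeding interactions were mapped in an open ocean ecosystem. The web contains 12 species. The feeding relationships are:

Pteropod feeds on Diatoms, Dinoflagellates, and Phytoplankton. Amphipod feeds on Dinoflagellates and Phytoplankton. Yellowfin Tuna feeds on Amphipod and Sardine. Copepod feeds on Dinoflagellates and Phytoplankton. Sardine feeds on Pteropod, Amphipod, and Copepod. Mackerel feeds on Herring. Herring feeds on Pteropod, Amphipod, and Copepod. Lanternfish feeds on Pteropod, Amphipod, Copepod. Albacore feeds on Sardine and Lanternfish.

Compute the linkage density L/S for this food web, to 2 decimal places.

L/S = 1.75

There are L = 21 links among S = 12 species.
L/S = 21/12 = 1.7500 ≈ 1.75.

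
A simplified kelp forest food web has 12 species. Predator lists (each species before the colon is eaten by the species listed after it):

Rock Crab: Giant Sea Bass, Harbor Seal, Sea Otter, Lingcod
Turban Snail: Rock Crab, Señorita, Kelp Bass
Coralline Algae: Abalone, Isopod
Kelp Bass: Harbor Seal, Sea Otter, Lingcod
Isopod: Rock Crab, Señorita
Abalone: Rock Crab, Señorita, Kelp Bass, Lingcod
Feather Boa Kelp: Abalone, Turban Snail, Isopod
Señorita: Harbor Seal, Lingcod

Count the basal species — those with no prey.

2

Basal species (no prey listed): Feather Boa Kelp, Coralline Algae.
Count: 2.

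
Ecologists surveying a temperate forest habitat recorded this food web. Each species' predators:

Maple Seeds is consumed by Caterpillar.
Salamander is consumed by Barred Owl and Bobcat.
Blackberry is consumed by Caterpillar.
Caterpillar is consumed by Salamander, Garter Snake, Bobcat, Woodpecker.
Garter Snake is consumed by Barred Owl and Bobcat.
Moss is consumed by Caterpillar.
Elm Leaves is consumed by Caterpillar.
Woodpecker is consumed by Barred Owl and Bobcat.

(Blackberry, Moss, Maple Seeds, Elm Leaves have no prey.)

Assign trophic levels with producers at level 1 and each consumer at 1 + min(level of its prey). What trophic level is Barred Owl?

Trophic level 4

Blackberry is a producer → level 1.
Caterpillar eats Blackberry → level 2.
Woodpecker eats Caterpillar → level 3.
Barred Owl eats Woodpecker → level 4.
No prey of Barred Owl is below level 3, so 4 is the minimum.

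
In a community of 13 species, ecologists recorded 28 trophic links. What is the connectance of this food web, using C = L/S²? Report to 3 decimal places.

The web has S = 13 species and L = 28 feeding links.
C = L / S² = 28 / 169 = 0.1657 ≈ 0.166.

C = 0.166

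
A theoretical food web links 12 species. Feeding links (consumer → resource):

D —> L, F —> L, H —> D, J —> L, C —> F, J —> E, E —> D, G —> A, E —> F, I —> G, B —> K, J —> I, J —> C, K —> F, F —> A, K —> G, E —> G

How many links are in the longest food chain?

3 links

One longest chain: A → G → I → J.
It has 4 species and 3 links.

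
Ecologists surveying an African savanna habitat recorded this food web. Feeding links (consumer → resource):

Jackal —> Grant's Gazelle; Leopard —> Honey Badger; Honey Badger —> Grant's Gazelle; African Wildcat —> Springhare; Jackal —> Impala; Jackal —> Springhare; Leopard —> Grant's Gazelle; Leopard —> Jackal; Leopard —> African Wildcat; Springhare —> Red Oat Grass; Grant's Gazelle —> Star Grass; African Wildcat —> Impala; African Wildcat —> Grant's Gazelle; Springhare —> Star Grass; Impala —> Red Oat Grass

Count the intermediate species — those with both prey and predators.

6

Intermediate species (has both prey and predators): Springhare, Impala, Grant's Gazelle, Honey Badger, African Wildcat, Jackal.
Count: 6.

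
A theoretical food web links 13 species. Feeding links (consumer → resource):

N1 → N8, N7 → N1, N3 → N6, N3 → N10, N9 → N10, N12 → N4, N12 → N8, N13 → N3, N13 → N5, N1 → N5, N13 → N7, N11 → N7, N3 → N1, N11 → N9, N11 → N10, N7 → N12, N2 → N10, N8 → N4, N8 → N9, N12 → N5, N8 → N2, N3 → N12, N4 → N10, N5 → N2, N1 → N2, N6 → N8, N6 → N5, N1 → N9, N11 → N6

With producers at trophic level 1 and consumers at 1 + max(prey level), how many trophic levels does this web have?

Producers (level 1): N10.
N10 → N9 → N8 → N12 → N7 → N13 gives N13 level 6.
No species has a prey at level 6, so no species reaches level 7.

6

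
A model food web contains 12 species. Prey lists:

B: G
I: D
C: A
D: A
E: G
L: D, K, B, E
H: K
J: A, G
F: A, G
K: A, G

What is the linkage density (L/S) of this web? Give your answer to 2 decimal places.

L/S = 1.33

There are L = 16 links among S = 12 species.
L/S = 16/12 = 1.3333 ≈ 1.33.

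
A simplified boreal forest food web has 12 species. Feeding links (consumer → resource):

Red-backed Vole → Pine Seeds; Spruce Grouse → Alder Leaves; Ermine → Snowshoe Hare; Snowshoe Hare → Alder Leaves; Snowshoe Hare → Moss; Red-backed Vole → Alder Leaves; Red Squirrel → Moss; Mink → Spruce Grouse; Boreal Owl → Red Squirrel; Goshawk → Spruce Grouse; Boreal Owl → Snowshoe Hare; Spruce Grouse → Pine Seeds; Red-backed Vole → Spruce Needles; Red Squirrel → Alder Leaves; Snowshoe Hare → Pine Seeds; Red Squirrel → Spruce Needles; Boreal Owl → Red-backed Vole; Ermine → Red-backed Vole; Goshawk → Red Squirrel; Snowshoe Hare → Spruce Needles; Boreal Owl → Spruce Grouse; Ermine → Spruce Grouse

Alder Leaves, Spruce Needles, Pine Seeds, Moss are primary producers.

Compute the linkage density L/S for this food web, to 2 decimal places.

There are L = 22 links among S = 12 species.
L/S = 22/12 = 1.8333 ≈ 1.83.

L/S = 1.83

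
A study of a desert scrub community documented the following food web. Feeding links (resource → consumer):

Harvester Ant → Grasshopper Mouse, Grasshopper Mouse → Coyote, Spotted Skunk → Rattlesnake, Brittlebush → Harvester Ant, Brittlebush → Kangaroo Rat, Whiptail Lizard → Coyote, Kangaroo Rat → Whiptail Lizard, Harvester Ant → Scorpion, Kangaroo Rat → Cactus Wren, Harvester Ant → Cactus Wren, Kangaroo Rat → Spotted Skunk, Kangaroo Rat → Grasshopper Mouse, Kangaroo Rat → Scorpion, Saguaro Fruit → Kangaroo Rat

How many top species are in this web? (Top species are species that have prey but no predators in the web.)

4

Top species (has prey, but nothing eats it): Scorpion, Cactus Wren, Coyote, Rattlesnake.
Count: 4.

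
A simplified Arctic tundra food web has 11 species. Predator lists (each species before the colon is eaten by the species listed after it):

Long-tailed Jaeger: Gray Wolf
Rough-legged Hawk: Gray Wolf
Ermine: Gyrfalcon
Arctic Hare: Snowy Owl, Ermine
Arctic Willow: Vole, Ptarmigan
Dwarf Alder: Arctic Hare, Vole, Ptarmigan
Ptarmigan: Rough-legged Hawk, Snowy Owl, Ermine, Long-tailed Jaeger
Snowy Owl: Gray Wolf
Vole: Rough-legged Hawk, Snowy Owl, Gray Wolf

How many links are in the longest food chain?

3 links

One longest chain: Dwarf Alder → Ptarmigan → Long-tailed Jaeger → Gray Wolf.
It has 4 species and 3 links.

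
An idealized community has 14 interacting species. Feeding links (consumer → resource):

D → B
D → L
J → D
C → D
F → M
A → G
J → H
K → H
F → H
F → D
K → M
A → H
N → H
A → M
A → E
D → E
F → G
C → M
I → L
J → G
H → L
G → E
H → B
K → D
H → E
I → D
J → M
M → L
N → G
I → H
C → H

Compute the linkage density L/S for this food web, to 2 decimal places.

There are L = 31 links among S = 14 species.
L/S = 31/14 = 2.2143 ≈ 2.21.

L/S = 2.21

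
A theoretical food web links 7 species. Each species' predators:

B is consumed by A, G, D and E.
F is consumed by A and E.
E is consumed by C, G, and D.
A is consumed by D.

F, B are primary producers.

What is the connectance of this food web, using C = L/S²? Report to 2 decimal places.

The web has S = 7 species and L = 10 feeding links.
C = L / S² = 10 / 49 = 0.2041 ≈ 0.20.

C = 0.20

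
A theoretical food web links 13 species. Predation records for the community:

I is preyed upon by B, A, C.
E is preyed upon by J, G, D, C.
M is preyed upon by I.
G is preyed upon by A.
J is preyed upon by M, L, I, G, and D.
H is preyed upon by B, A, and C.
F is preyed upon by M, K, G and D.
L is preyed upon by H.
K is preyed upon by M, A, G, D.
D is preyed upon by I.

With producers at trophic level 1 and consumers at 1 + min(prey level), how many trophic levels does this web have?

4

Producers (level 1): F, E.
Following each consumer down to its lowest-level prey: E → J → I → B (levels 1 through 4).
All prey of B (I 3, H 4) are at level 3 or above, so B is at level 1 + 3 = 4.
Every consumer has at least one prey at level 3 or below, so none exceeds level 4.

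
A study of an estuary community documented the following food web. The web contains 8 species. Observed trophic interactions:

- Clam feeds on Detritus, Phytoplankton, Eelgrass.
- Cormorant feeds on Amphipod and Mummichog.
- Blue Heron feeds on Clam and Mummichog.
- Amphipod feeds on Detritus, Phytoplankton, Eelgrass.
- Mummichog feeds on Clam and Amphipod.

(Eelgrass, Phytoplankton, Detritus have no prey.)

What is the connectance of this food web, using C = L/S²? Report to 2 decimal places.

The web has S = 8 species and L = 12 feeding links.
C = L / S² = 12 / 64 = 0.1875 ≈ 0.19.

C = 0.19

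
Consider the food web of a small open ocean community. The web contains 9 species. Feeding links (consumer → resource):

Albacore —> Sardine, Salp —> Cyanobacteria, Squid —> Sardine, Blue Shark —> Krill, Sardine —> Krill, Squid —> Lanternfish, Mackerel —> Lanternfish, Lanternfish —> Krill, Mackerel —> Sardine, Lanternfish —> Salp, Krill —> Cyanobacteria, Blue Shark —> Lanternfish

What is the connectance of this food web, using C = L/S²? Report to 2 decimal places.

The web has S = 9 species and L = 12 feeding links.
C = L / S² = 12 / 81 = 0.1481 ≈ 0.15.

C = 0.15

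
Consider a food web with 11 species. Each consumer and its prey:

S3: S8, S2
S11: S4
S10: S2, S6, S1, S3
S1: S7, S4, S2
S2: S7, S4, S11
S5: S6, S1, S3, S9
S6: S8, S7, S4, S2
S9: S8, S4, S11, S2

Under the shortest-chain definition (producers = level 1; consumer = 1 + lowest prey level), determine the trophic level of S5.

Trophic level 3

S8 is a producer → level 1.
S9 eats S8 → level 2.
S5 eats S9 → level 3.
No prey of S5 is below level 2, so 3 is the minimum.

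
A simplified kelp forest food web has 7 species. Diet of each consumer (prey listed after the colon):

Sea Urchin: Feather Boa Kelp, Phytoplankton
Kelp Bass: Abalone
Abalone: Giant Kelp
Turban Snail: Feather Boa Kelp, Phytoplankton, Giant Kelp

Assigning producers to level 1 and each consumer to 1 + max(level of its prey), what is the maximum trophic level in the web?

3

Producers (level 1): Feather Boa Kelp, Phytoplankton, Giant Kelp.
Giant Kelp → Abalone → Kelp Bass gives Kelp Bass level 3.
No species has a prey at level 3, so no species reaches level 4.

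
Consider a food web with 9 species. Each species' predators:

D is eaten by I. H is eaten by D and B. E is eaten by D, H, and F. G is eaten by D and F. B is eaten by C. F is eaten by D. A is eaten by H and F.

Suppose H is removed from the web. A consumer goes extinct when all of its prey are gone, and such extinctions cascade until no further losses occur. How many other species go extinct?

Remove H.
Round 1: B (all prey gone) → extinct.
Round 2: C (all prey gone) → extinct.
No further losses. Total secondary extinctions: 2.

2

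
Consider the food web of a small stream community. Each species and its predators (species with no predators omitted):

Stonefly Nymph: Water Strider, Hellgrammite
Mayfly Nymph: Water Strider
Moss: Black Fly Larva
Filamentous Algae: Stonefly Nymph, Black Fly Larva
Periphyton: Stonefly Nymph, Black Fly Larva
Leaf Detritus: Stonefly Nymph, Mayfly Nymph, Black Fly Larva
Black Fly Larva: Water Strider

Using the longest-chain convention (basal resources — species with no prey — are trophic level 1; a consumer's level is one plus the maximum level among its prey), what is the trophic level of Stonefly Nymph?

Filamentous Algae has no prey (basal) → level 1.
Stonefly Nymph eats Filamentous Algae (level 1); other prey at levels: Leaf Detritus 1, Periphyton 1 → level 2.

Trophic level 2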